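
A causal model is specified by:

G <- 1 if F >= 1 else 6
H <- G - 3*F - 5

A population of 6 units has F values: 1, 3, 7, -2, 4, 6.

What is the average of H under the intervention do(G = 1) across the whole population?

-13.5

Every unit gets G=1 under the intervention. H values become -7, -13, -25, 2, -16, -22; E[H|do(G=1)] = -13.5.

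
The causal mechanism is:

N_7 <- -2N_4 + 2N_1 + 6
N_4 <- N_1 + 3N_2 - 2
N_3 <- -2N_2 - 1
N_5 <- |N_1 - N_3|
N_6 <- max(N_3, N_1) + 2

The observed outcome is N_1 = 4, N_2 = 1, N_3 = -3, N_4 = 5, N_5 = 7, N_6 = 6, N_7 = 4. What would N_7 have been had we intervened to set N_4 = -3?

The intervention breaks the incoming arrows to N_4: N_4 <- N_1 + 3N_2 - 2 no longer applies, and N_4 = -3.
N_7 = -2N_4 + 2N_1 + 6  [with N_4=-3, N_1=4]  = 20

20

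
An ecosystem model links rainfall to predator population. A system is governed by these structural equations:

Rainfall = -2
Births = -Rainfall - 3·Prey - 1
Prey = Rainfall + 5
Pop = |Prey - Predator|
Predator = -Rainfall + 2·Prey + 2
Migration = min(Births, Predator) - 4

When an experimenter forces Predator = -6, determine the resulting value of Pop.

The intervention breaks the incoming arrows to Predator: Predator = -Rainfall + 2·Prey + 2 no longer applies, and Predator = -6.
Prey = Rainfall + 5  [with Rainfall=-2]  = 3
Pop = |Prey - Predator|  [with Prey=3, Predator=-6]  = 9

9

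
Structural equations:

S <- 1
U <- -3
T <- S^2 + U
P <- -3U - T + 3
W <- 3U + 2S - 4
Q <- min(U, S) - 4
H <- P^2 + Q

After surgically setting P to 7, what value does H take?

The intervention breaks the incoming arrows to P: P <- -3U - T + 3 no longer applies, and P = 7.
Q = min(U, S) - 4  [with U=-3, S=1]  = -7
H = P^2 + Q  [with P=7, Q=-7]  = 42

42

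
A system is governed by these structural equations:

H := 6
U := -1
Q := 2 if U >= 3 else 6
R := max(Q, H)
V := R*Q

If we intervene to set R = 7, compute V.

42

Intervening sets R = 7 and removes its equation (R := max(Q, H)).
Q = 2 if U >= 3 else 6  [with U=-1]  = 6
V = R*Q  [with R=7, Q=6]  = 42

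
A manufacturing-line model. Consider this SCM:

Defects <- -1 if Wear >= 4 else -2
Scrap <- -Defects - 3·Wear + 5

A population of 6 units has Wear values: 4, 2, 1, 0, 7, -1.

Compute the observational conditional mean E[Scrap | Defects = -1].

E[Scrap|Defects=-1] averages over only the 2 units with Defects=-1 (Wear = 4, 7): Scrap = -6, -15, mean -10.5.

-10.5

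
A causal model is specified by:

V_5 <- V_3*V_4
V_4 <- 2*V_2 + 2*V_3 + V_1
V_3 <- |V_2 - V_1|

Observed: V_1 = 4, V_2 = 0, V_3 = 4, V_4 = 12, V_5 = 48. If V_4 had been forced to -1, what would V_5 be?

-4

Intervening sets V_4 = -1 and removes its equation (V_4 <- 2*V_2 + 2*V_3 + V_1).
V_3 = |V_2 - V_1|  [with V_2=0, V_1=4]  = 4
V_5 = V_3*V_4  [with V_3=4, V_4=-1]  = -4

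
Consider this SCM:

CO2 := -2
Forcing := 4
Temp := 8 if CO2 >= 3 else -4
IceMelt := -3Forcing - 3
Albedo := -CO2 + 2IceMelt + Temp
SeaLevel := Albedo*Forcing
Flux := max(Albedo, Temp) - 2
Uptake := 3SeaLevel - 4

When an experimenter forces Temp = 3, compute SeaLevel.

The intervention breaks the incoming arrows to Temp: Temp := 8 if CO2 >= 3 else -4 no longer applies, and Temp = 3.
IceMelt = -3Forcing - 3  [with Forcing=4]  = -15
Albedo = -CO2 + 2IceMelt + Temp  [with CO2=-2, IceMelt=-15, Temp=3]  = -25
SeaLevel = Albedo*Forcing  [with Albedo=-25, Forcing=4]  = -100

-100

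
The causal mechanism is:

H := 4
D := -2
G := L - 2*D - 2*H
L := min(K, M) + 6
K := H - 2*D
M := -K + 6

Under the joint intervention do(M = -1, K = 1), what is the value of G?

The joint intervention fixes M = -1, K = 1, removing each variable's own equation.
L = min(K, M) + 6  [with K=1, M=-1]  = 5
G = L - 2*D - 2*H  [with L=5, D=-2, H=4]  = 1

1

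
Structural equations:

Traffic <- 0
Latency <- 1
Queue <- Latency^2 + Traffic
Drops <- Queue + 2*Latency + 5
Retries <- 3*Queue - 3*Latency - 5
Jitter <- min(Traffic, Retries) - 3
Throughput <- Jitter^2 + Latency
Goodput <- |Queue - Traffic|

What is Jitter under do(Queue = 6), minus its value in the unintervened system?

5

The intervention breaks the incoming arrows to Queue: Queue <- Latency^2 + Traffic no longer applies, and Queue = 6.
Retries = 3*Queue - 3*Latency - 5  [with Queue=6, Latency=1]  = 10
Jitter = min(Traffic, Retries) - 3  [with Traffic=0, Retries=10]  = -3
Without intervention: Queue = Latency^2 + Traffic  [with Latency=1, Traffic=0]  = 1; Retries = 3*Queue - 3*Latency - 5  [with Queue=1, Latency=1]  = -5; Jitter = min(Traffic, Retries) - 3  [with Traffic=0, Retries=-5]  = -8.
Change = -3 − (-8) = 5.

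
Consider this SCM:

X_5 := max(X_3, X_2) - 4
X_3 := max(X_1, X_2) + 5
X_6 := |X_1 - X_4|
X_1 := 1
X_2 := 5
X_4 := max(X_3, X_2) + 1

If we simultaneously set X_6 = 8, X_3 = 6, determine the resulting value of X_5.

Under do(X_6 = 8, X_3 = 6), each intervened variable's structural equation is replaced by its fixed value.
X_5 = max(X_3, X_2) - 4  [with X_3=6, X_2=5]  = 2

2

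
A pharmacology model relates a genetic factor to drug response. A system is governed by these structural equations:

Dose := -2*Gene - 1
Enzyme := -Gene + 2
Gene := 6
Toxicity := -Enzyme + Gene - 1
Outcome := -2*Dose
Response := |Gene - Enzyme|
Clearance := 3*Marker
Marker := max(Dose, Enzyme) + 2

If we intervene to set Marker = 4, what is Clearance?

12

The intervention breaks the incoming arrows to Marker: Marker := max(Dose, Enzyme) + 2 no longer applies, and Marker = 4.
Clearance = 3*Marker  [with Marker=4]  = 12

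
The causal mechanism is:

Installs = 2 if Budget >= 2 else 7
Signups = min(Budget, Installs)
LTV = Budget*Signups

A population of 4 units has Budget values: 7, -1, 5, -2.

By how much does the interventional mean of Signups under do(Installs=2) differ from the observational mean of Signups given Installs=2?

-1.75

Every unit gets Installs=2 under the intervention. Signups values become 2, -1, 2, -2; E[Signups|do(Installs=2)] = 0.25.
Observing Installs=2 restricts to units where Installs's equation naturally yields 2: Budget ∈ {7, 5}. In that subpopulation Signups = 2, 2, mean 2.
Difference = 0.25 − 2 = -1.75.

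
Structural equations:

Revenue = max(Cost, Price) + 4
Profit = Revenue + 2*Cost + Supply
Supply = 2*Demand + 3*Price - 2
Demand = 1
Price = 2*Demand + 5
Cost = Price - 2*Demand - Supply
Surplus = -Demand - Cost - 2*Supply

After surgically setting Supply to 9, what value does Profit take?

The intervention breaks the incoming arrows to Supply: Supply = 2*Demand + 3*Price - 2 no longer applies, and Supply = 9.
Price = 2*Demand + 5  [with Demand=1]  = 7
Cost = Price - 2*Demand - Supply  [with Price=7, Demand=1, Supply=9]  = -4
Revenue = max(Cost, Price) + 4  [with Cost=-4, Price=7]  = 11
Profit = Revenue + 2*Cost + Supply  [with Revenue=11, Cost=-4, Supply=9]  = 12

12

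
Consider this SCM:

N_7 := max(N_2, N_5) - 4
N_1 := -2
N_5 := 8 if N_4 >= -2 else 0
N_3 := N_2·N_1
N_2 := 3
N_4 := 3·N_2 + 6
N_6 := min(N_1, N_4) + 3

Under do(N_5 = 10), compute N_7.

6

Under do(N_5=10), the mechanism N_5 := 8 if N_4 >= -2 else 0 is discarded; N_5 is fixed at 10.
N_7 = max(N_2, N_5) - 4  [with N_2=3, N_5=10]  = 6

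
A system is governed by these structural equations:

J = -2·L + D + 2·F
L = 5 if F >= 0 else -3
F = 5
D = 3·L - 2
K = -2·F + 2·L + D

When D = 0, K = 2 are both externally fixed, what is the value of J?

The joint intervention fixes D = 0, K = 2, removing each variable's own equation.
L = 5 if F >= 0 else -3  [with F=5]  = 5
J = -2·L + D + 2·F  [with L=5, D=0, F=5]  = 0

0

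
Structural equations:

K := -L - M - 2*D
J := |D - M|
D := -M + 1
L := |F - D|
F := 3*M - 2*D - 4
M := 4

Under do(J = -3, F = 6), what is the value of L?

9

Under do(J = -3, F = 6), each intervened variable's structural equation is replaced by its fixed value.
D = -M + 1  [with M=4]  = -3
L = |F - D|  [with F=6, D=-3]  = 9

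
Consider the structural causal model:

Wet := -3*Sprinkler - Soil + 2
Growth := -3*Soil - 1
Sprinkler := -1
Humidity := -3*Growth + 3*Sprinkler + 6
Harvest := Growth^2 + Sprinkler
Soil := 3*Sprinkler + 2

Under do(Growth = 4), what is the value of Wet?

Under do(Growth=4), the mechanism Growth := -3*Soil - 1 is discarded; Growth is fixed at 4.
Since Wet is not a descendant of the intervened variable, it is unaffected.
Soil = 3*Sprinkler + 2  [with Sprinkler=-1]  = -1
Wet = -3*Sprinkler - Soil + 2  [with Sprinkler=-1, Soil=-1]  = 6

6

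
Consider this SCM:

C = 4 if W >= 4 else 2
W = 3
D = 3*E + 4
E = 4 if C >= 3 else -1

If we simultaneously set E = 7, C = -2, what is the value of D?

25

The joint intervention fixes E = 7, C = -2, removing each variable's own equation.
D = 3*E + 4  [with E=7]  = 25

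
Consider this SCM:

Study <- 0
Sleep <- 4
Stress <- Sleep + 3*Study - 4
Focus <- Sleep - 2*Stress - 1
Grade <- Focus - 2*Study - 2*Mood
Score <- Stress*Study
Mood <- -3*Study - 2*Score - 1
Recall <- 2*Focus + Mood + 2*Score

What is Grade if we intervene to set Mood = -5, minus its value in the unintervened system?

8

Intervening sets Mood = -5 and removes its equation (Mood <- -3*Study - 2*Score - 1).
Stress = Sleep + 3*Study - 4  [with Sleep=4, Study=0]  = 0
Focus = Sleep - 2*Stress - 1  [with Sleep=4, Stress=0]  = 3
Grade = Focus - 2*Study - 2*Mood  [with Focus=3, Study=0, Mood=-5]  = 13
Without intervention: Stress = Sleep + 3*Study - 4  [with Sleep=4, Study=0]  = 0; Focus = Sleep - 2*Stress - 1  [with Sleep=4, Stress=0]  = 3; Score = Stress*Study  [with Stress=0, Study=0]  = 0; Mood = -3*Study - 2*Score - 1  [with Study=0, Score=0]  = -1; Grade = Focus - 2*Study - 2*Mood  [with Focus=3, Study=0, Mood=-1]  = 5.
Change = 13 − 5 = 8.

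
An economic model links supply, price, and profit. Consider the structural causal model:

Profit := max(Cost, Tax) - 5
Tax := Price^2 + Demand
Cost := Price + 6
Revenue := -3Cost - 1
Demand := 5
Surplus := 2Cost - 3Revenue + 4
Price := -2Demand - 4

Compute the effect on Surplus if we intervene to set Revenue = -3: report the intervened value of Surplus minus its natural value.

The intervention breaks the incoming arrows to Revenue: Revenue := -3Cost - 1 no longer applies, and Revenue = -3.
Price = -2Demand - 4  [with Demand=5]  = -14
Cost = Price + 6  [with Price=-14]  = -8
Surplus = 2Cost - 3Revenue + 4  [with Cost=-8, Revenue=-3]  = -3
Without intervention: Price = -2Demand - 4  [with Demand=5]  = -14; Cost = Price + 6  [with Price=-14]  = -8; Revenue = -3Cost - 1  [with Cost=-8]  = 23; Surplus = 2Cost - 3Revenue + 4  [with Cost=-8, Revenue=23]  = -81.
Change = -3 − (-81) = 78.

78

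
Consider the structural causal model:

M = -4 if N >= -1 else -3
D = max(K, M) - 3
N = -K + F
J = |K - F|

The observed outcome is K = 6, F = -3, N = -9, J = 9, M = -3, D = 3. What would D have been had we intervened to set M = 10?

The intervention breaks the incoming arrows to M: M = -4 if N >= -1 else -3 no longer applies, and M = 10.
D = max(K, M) - 3  [with K=6, M=10]  = 7

7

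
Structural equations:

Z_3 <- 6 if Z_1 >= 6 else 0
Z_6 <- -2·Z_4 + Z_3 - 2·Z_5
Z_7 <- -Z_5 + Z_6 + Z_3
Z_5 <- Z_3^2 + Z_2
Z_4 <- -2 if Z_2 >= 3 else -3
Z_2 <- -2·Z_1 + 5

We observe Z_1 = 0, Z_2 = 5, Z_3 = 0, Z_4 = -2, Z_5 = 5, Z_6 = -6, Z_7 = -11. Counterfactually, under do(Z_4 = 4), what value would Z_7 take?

The intervention breaks the incoming arrows to Z_4: Z_4 <- -2 if Z_2 >= 3 else -3 no longer applies, and Z_4 = 4.
Z_2 = -2·Z_1 + 5  [with Z_1=0]  = 5
Z_3 = 6 if Z_1 >= 6 else 0  [with Z_1=0]  = 0
Z_5 = Z_3^2 + Z_2  [with Z_3=0, Z_2=5]  = 5
Z_6 = -2·Z_4 + Z_3 - 2·Z_5  [with Z_4=4, Z_3=0, Z_5=5]  = -18
Z_7 = -Z_5 + Z_6 + Z_3  [with Z_5=5, Z_6=-18, Z_3=0]  = -23

-23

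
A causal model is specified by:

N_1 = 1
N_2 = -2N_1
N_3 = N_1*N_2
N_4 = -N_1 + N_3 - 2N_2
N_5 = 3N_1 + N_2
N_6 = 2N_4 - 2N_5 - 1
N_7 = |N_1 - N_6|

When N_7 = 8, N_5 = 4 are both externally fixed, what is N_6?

Setting N_7 = 8, N_5 = 4 by intervention discards those variables' equations.
N_2 = -2N_1  [with N_1=1]  = -2
N_3 = N_1*N_2  [with N_1=1, N_2=-2]  = -2
N_4 = -N_1 + N_3 - 2N_2  [with N_1=1, N_3=-2, N_2=-2]  = 1
N_6 = 2N_4 - 2N_5 - 1  [with N_4=1, N_5=4]  = -7

-7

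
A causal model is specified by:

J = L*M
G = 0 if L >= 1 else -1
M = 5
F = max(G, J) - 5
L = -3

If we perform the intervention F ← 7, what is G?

The intervention breaks the incoming arrows to F: F = max(G, J) - 5 no longer applies, and F = 7.
Since G is not a descendant of the intervened variable, it is unaffected.
G = 0 if L >= 1 else -1  [with L=-3]  = -1

-1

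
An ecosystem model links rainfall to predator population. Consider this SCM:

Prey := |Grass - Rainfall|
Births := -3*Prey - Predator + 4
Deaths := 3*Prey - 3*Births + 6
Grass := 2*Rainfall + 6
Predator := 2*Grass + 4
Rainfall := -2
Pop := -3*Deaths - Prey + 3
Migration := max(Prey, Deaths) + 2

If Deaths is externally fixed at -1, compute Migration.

Intervening sets Deaths = -1 and removes its equation (Deaths := 3*Prey - 3*Births + 6).
Grass = 2*Rainfall + 6  [with Rainfall=-2]  = 2
Prey = |Grass - Rainfall|  [with Grass=2, Rainfall=-2]  = 4
Migration = max(Prey, Deaths) + 2  [with Prey=4, Deaths=-1]  = 6

6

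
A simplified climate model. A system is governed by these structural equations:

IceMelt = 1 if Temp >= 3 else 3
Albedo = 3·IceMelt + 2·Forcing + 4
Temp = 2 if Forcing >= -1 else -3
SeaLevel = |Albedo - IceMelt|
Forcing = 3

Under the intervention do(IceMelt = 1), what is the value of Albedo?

13

The intervention breaks the incoming arrows to IceMelt: IceMelt = 1 if Temp >= 3 else 3 no longer applies, and IceMelt = 1.
Albedo = 3·IceMelt + 2·Forcing + 4  [with IceMelt=1, Forcing=3]  = 13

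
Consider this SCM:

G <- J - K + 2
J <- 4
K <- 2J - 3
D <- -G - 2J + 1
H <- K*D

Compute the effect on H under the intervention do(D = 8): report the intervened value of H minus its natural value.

80

Intervening sets D = 8 and removes its equation (D <- -G - 2J + 1).
K = 2J - 3  [with J=4]  = 5
H = K*D  [with K=5, D=8]  = 40
Without intervention: K = 2J - 3  [with J=4]  = 5; G = J - K + 2  [with J=4, K=5]  = 1; D = -G - 2J + 1  [with G=1, J=4]  = -8; H = K*D  [with K=5, D=-8]  = -40.
Change = 40 − (-40) = 80.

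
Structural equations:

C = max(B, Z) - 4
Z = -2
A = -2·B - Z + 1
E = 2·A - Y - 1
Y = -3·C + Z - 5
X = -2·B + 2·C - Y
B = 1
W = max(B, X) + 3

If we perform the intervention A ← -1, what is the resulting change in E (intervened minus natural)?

-4

do(A=-1) replaces the equation A = -2·B - Z + 1 with the constant A = -1.
C = max(B, Z) - 4  [with B=1, Z=-2]  = -3
Y = -3·C + Z - 5  [with C=-3, Z=-2]  = 2
E = 2·A - Y - 1  [with A=-1, Y=2]  = -5
Without intervention: C = max(B, Z) - 4  [with B=1, Z=-2]  = -3; A = -2·B - Z + 1  [with B=1, Z=-2]  = 1; Y = -3·C + Z - 5  [with C=-3, Z=-2]  = 2; E = 2·A - Y - 1  [with A=1, Y=2]  = -1.
Change = -5 − (-1) = -4.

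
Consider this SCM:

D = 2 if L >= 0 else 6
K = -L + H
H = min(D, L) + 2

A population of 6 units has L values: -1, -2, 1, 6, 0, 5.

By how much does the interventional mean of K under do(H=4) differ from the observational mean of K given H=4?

Every unit gets H=4 under the intervention. K values become 5, 6, 3, -2, 4, -1; E[K|do(H=4)] = 2.5.
Observing H=4 restricts to units where H's equation naturally yields 4: L ∈ {6, 5}. In that subpopulation K = -2, -1, mean -1.5.
Difference = 2.5 − (-1.5) = 4.

4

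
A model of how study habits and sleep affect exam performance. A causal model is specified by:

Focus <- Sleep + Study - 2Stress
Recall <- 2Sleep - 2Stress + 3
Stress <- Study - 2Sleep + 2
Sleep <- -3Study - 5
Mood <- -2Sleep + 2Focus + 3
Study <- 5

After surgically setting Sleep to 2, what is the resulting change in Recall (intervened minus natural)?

Under do(Sleep=2), the mechanism Sleep <- -3Study - 5 is discarded; Sleep is fixed at 2.
Stress = Study - 2Sleep + 2  [with Study=5, Sleep=2]  = 3
Recall = 2Sleep - 2Stress + 3  [with Sleep=2, Stress=3]  = 1
Without intervention: Sleep = -3Study - 5  [with Study=5]  = -20; Stress = Study - 2Sleep + 2  [with Study=5, Sleep=-20]  = 47; Recall = 2Sleep - 2Stress + 3  [with Sleep=-20, Stress=47]  = -131.
Change = 1 − (-131) = 132.

132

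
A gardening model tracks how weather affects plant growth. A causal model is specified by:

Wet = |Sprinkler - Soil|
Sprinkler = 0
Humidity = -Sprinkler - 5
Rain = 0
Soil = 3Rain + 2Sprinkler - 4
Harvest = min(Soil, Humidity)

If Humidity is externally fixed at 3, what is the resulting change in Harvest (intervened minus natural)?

The intervention breaks the incoming arrows to Humidity: Humidity = -Sprinkler - 5 no longer applies, and Humidity = 3.
Soil = 3Rain + 2Sprinkler - 4  [with Rain=0, Sprinkler=0]  = -4
Harvest = min(Soil, Humidity)  [with Soil=-4, Humidity=3]  = -4
Without intervention: Soil = 3Rain + 2Sprinkler - 4  [with Rain=0, Sprinkler=0]  = -4; Humidity = -Sprinkler - 5  [with Sprinkler=0]  = -5; Harvest = min(Soil, Humidity)  [with Soil=-4, Humidity=-5]  = -5.
Change = -4 − (-5) = 1.

1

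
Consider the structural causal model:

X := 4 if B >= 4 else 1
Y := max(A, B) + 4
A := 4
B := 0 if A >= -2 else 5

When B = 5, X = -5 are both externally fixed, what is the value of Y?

The joint intervention fixes B = 5, X = -5, removing each variable's own equation.
Y = max(A, B) + 4  [with A=4, B=5]  = 9

9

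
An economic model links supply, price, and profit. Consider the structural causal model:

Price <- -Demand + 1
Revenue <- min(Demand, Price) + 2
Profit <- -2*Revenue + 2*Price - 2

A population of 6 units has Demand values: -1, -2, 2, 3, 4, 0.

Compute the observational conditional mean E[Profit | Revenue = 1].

-3

Observing Revenue=1 restricts to units where Revenue's equation naturally yields 1: Demand ∈ {-1, 2}. In that subpopulation Profit = 0, -6, mean -3.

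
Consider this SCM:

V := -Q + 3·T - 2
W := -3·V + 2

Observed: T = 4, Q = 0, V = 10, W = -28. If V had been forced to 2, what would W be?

-4

The intervention breaks the incoming arrows to V: V := -Q + 3·T - 2 no longer applies, and V = 2.
W = -3·V + 2  [with V=2]  = -4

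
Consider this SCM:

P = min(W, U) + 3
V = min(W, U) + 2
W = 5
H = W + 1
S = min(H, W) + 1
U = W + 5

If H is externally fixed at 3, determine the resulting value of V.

7

do(H=3) replaces the equation H = W + 1 with the constant H = 3.
Since V is not a descendant of the intervened variable, it is unaffected.
U = W + 5  [with W=5]  = 10
V = min(W, U) + 2  [with W=5, U=10]  = 7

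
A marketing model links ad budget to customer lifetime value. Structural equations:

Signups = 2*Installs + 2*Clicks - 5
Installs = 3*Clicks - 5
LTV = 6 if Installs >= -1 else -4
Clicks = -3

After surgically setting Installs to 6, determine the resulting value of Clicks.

-3

Under do(Installs=6), the mechanism Installs = 3*Clicks - 5 is discarded; Installs is fixed at 6.
Clicks is not downstream of the intervention, so its value is determined by the original equations.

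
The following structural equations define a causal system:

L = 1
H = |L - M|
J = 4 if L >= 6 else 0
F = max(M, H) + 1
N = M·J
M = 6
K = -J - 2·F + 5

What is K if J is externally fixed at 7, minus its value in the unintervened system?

-7

The intervention breaks the incoming arrows to J: J = 4 if L >= 6 else 0 no longer applies, and J = 7.
H = |L - M|  [with L=1, M=6]  = 5
F = max(M, H) + 1  [with M=6, H=5]  = 7
K = -J - 2·F + 5  [with J=7, F=7]  = -16
Without intervention: H = |L - M|  [with L=1, M=6]  = 5; J = 4 if L >= 6 else 0  [with L=1]  = 0; F = max(M, H) + 1  [with M=6, H=5]  = 7; K = -J - 2·F + 5  [with J=0, F=7]  = -9.
Change = -16 − (-9) = -7.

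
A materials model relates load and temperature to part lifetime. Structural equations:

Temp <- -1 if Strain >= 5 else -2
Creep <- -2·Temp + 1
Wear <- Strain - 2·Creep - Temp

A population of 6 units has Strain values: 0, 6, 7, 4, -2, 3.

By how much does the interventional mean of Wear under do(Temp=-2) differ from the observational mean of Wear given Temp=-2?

1.75

Every unit gets Temp=-2 under the intervention. Wear values become -8, -2, -1, -4, -10, -5; E[Wear|do(Temp=-2)] = -5.
Observing Temp=-2 restricts to units where Temp's equation naturally yields -2: Strain ∈ {0, 4, -2, 3}. In that subpopulation Wear = -8, -4, -10, -5, mean -6.75.
Difference = -5 − (-6.75) = 1.75.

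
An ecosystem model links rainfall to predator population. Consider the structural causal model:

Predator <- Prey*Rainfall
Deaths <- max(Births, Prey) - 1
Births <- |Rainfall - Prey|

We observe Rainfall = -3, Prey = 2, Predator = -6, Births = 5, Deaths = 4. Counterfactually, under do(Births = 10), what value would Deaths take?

Intervening sets Births = 10 and removes its equation (Births <- |Rainfall - Prey|).
Deaths = max(Births, Prey) - 1  [with Births=10, Prey=2]  = 9

9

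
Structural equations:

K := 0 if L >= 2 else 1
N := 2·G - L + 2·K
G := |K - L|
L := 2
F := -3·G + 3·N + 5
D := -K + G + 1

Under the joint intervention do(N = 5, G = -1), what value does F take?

The joint intervention fixes N = 5, G = -1, removing each variable's own equation.
F = -3·G + 3·N + 5  [with G=-1, N=5]  = 23

23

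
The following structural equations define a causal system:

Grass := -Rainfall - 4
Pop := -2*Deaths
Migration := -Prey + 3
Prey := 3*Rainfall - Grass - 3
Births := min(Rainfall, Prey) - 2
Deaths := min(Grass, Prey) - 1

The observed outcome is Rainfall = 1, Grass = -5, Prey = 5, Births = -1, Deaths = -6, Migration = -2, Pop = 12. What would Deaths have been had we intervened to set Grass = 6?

do(Grass=6) replaces the equation Grass := -Rainfall - 4 with the constant Grass = 6.
Prey = 3*Rainfall - Grass - 3  [with Rainfall=1, Grass=6]  = -6
Deaths = min(Grass, Prey) - 1  [with Grass=6, Prey=-6]  = -7

-7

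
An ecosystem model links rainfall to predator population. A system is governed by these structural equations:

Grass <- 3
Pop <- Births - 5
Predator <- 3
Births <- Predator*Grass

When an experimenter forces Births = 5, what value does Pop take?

The intervention breaks the incoming arrows to Births: Births <- Predator*Grass no longer applies, and Births = 5.
Pop = Births - 5  [with Births=5]  = 0

0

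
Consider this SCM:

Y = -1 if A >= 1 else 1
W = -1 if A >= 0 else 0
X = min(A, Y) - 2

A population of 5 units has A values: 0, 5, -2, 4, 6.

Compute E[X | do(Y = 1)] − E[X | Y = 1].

1.2

The intervention sets Y=1 in all 5 units regardless of A. Recomputing X per unit gives -2, -1, -4, -1, -1; average -1.8.
Observing Y=1 restricts to units where Y's equation naturally yields 1: A ∈ {0, -2}. In that subpopulation X = -2, -4, mean -3.
Difference = -1.8 − (-3) = 1.2.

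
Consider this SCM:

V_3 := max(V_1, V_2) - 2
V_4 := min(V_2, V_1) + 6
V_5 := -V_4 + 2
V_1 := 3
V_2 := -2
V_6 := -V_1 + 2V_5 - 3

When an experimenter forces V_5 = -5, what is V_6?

-16

The intervention breaks the incoming arrows to V_5: V_5 := -V_4 + 2 no longer applies, and V_5 = -5.
V_6 = -V_1 + 2V_5 - 3  [with V_1=3, V_5=-5]  = -16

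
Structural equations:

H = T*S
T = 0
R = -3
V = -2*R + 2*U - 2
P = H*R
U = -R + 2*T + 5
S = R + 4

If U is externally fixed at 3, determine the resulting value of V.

Intervening sets U = 3 and removes its equation (U = -R + 2*T + 5).
V = -2*R + 2*U - 2  [with R=-3, U=3]  = 10

10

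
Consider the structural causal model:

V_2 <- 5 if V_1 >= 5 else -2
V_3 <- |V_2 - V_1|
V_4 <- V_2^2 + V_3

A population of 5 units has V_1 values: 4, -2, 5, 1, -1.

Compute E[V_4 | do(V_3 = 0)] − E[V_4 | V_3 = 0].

-6.3

The intervention sets V_3=0 in all 5 units regardless of V_1. Recomputing V_4 per unit gives 4, 4, 25, 4, 4; average 8.2.
E[V_4|V_3=0] averages over only the 2 units with V_3=0 (V_1 = -2, 5): V_4 = 4, 25, mean 14.5.
Difference = 8.2 − 14.5 = -6.3.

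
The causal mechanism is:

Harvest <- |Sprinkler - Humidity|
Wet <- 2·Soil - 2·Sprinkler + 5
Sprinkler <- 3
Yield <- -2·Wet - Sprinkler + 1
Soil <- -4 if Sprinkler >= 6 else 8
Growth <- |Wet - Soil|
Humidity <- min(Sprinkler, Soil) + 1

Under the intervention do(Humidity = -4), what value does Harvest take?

Under do(Humidity=-4), the mechanism Humidity <- min(Sprinkler, Soil) + 1 is discarded; Humidity is fixed at -4.
Harvest = |Sprinkler - Humidity|  [with Sprinkler=3, Humidity=-4]  = 7

7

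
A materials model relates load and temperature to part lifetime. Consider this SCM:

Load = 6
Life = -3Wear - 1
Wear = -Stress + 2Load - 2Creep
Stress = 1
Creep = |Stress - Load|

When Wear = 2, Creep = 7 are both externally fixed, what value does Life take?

The joint intervention fixes Wear = 2, Creep = 7, removing each variable's own equation.
Life = -3Wear - 1  [with Wear=2]  = -7

-7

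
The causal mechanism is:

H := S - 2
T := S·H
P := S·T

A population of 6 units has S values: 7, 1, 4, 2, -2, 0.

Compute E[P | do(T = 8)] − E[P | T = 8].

do(T=8) breaks T's dependence on S. With T=8 fixed, P across the units is 56, 8, 32, 16, -16, 0, mean 16.
Conditioning on T=8 selects the 2 unit(s) with S ∈ {4, -2}. Their P values: 32, -16. Mean = 8.
Difference = 16 − 8 = 8.

8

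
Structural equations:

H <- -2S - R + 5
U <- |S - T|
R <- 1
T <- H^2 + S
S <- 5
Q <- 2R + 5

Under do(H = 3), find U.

do(H=3) replaces the equation H <- -2S - R + 5 with the constant H = 3.
T = H^2 + S  [with H=3, S=5]  = 14
U = |S - T|  [with S=5, T=14]  = 9

9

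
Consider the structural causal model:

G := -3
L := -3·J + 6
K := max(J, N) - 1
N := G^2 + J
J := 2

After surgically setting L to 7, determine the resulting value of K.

do(L=7) replaces the equation L := -3·J + 6 with the constant L = 7.
K is not downstream of the intervention, so its value is determined by the original equations.
N = G^2 + J  [with G=-3, J=2]  = 11
K = max(J, N) - 1  [with J=2, N=11]  = 10

10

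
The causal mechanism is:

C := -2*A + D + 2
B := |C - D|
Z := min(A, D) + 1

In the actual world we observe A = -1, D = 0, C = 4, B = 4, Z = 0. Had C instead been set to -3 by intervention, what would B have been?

3

The intervention breaks the incoming arrows to C: C := -2*A + D + 2 no longer applies, and C = -3.
B = |C - D|  [with C=-3, D=0]  = 3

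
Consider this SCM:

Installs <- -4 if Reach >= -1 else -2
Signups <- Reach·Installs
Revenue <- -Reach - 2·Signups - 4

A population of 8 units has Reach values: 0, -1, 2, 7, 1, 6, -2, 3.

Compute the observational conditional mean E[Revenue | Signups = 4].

-10.5

Conditioning on Signups=4 selects the 2 unit(s) with Reach ∈ {-1, -2}. Their Revenue values: -11, -10. Mean = -10.5.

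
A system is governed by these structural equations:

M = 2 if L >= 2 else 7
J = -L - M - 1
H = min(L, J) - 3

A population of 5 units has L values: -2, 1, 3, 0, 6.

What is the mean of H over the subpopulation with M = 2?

-10.5

E[H|M=2] averages over only the 2 units with M=2 (L = 3, 6): H = -9, -12, mean -10.5.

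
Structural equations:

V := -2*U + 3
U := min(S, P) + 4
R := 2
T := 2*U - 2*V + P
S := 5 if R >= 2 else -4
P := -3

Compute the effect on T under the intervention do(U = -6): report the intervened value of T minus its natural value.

Under do(U=-6), the mechanism U := min(S, P) + 4 is discarded; U is fixed at -6.
V = -2*U + 3  [with U=-6]  = 15
T = 2*U - 2*V + P  [with U=-6, V=15, P=-3]  = -45
Without intervention: S = 5 if R >= 2 else -4  [with R=2]  = 5; U = min(S, P) + 4  [with S=5, P=-3]  = 1; V = -2*U + 3  [with U=1]  = 1; T = 2*U - 2*V + P  [with U=1, V=1, P=-3]  = -3.
Change = -45 − (-3) = -42.

-42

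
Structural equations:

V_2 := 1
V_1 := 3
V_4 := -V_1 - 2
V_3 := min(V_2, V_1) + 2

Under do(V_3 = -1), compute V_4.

The intervention breaks the incoming arrows to V_3: V_3 := min(V_2, V_1) + 2 no longer applies, and V_3 = -1.
V_4 is not downstream of the intervention, so its value is determined by the original equations.
V_4 = -V_1 - 2  [with V_1=3]  = -5

-5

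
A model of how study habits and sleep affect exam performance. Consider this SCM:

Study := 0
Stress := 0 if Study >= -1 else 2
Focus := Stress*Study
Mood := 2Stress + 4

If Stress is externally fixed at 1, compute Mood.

6

Under do(Stress=1), the mechanism Stress := 0 if Study >= -1 else 2 is discarded; Stress is fixed at 1.
Mood = 2Stress + 4  [with Stress=1]  = 6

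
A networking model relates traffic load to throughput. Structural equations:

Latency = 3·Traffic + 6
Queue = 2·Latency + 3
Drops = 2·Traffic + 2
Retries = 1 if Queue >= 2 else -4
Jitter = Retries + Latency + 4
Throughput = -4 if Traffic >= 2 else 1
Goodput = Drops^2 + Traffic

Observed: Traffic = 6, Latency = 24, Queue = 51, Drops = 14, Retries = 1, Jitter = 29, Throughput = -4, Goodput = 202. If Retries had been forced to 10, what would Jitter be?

38

The intervention breaks the incoming arrows to Retries: Retries = 1 if Queue >= 2 else -4 no longer applies, and Retries = 10.
Latency = 3·Traffic + 6  [with Traffic=6]  = 24
Jitter = Retries + Latency + 4  [with Retries=10, Latency=24]  = 38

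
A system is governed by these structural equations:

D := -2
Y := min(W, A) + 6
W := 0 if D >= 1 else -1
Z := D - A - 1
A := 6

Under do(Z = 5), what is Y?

The intervention breaks the incoming arrows to Z: Z := D - A - 1 no longer applies, and Z = 5.
Since Y is not a descendant of the intervened variable, it is unaffected.
W = 0 if D >= 1 else -1  [with D=-2]  = -1
Y = min(W, A) + 6  [with W=-1, A=6]  = 5

5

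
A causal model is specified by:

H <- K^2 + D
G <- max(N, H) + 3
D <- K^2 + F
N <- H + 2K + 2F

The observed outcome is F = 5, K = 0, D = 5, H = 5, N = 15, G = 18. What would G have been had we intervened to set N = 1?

8

The intervention breaks the incoming arrows to N: N <- H + 2K + 2F no longer applies, and N = 1.
D = K^2 + F  [with K=0, F=5]  = 5
H = K^2 + D  [with K=0, D=5]  = 5
G = max(N, H) + 3  [with N=1, H=5]  = 8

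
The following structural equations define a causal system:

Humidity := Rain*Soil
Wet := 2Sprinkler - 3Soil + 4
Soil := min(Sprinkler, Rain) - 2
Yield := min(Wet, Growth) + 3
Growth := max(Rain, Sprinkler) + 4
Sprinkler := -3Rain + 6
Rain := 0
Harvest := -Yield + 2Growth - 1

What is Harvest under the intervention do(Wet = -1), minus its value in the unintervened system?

11

do(Wet=-1) replaces the equation Wet := 2Sprinkler - 3Soil + 4 with the constant Wet = -1.
Sprinkler = -3Rain + 6  [with Rain=0]  = 6
Growth = max(Rain, Sprinkler) + 4  [with Rain=0, Sprinkler=6]  = 10
Yield = min(Wet, Growth) + 3  [with Wet=-1, Growth=10]  = 2
Harvest = -Yield + 2Growth - 1  [with Yield=2, Growth=10]  = 17
Without intervention: Sprinkler = -3Rain + 6  [with Rain=0]  = 6; Soil = min(Sprinkler, Rain) - 2  [with Sprinkler=6, Rain=0]  = -2; Wet = 2Sprinkler - 3Soil + 4  [with Sprinkler=6, Soil=-2]  = 22; Growth = max(Rain, Sprinkler) + 4  [with Rain=0, Sprinkler=6]  = 10; Yield = min(Wet, Growth) + 3  [with Wet=22, Growth=10]  = 13; Harvest = -Yield + 2Growth - 1  [with Yield=13, Growth=10]  = 6.
Change = 17 − 6 = 11.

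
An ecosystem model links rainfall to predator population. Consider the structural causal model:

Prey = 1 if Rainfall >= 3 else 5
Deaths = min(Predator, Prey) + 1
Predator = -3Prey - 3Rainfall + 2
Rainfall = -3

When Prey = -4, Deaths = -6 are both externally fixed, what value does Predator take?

The joint intervention fixes Prey = -4, Deaths = -6, removing each variable's own equation.
Predator = -3Prey - 3Rainfall + 2  [with Prey=-4, Rainfall=-3]  = 23

23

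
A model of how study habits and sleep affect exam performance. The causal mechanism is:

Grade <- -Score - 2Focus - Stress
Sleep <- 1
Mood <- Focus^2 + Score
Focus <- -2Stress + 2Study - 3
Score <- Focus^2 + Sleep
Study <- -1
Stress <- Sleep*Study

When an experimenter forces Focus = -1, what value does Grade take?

The intervention breaks the incoming arrows to Focus: Focus <- -2Stress + 2Study - 3 no longer applies, and Focus = -1.
Stress = Sleep*Study  [with Sleep=1, Study=-1]  = -1
Score = Focus^2 + Sleep  [with Focus=-1, Sleep=1]  = 2
Grade = -Score - 2Focus - Stress  [with Score=2, Focus=-1, Stress=-1]  = 1

1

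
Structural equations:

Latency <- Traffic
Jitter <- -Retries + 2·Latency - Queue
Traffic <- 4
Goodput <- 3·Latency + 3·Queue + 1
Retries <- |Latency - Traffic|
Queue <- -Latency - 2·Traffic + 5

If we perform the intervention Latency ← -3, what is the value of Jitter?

do(Latency=-3) replaces the equation Latency <- Traffic with the constant Latency = -3.
Queue = -Latency - 2·Traffic + 5  [with Latency=-3, Traffic=4]  = 0
Retries = |Latency - Traffic|  [with Latency=-3, Traffic=4]  = 7
Jitter = -Retries + 2·Latency - Queue  [with Retries=7, Latency=-3, Queue=0]  = -13

-13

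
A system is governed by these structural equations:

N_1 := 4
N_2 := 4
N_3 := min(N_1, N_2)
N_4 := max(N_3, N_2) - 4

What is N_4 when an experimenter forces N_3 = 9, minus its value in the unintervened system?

5

The intervention breaks the incoming arrows to N_3: N_3 := min(N_1, N_2) no longer applies, and N_3 = 9.
N_4 = max(N_3, N_2) - 4  [with N_3=9, N_2=4]  = 5
Without intervention: N_3 = min(N_1, N_2)  [with N_1=4, N_2=4]  = 4; N_4 = max(N_3, N_2) - 4  [with N_3=4, N_2=4]  = 0.
Change = 5 − 0 = 5.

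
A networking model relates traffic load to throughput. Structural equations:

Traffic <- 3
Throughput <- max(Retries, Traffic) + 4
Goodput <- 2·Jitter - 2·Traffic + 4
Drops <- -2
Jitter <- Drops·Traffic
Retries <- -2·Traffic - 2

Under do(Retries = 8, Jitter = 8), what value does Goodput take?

Setting Retries = 8, Jitter = 8 by intervention discards those variables' equations.
Goodput = 2·Jitter - 2·Traffic + 4  [with Jitter=8, Traffic=3]  = 14

14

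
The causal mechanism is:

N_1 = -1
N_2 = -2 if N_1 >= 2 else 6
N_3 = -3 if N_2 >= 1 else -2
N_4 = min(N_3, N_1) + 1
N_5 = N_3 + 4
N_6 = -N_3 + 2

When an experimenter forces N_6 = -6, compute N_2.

do(N_6=-6) replaces the equation N_6 = -N_3 + 2 with the constant N_6 = -6.
N_2 is not downstream of the intervention, so its value is determined by the original equations.
N_2 = -2 if N_1 >= 2 else 6  [with N_1=-1]  = 6

6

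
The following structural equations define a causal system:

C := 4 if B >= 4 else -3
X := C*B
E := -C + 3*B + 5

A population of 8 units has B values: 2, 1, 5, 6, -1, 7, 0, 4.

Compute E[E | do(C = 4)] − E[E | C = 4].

-7.5

The intervention sets C=4 in all 8 units regardless of B. Recomputing E per unit gives 7, 4, 16, 19, -2, 22, 1, 13; average 10.
Observing C=4 restricts to units where C's equation naturally yields 4: B ∈ {5, 6, 7, 4}. In that subpopulation E = 16, 19, 22, 13, mean 17.5.
Difference = 10 − 17.5 = -7.5.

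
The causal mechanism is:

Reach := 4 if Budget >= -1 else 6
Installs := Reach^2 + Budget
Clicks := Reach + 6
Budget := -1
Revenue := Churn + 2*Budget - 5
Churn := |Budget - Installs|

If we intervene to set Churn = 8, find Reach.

Under do(Churn=8), the mechanism Churn := |Budget - Installs| is discarded; Churn is fixed at 8.
No directed path runs from Churn to Reach, so Reach keeps its natural value.
Reach = 4 if Budget >= -1 else 6  [with Budget=-1]  = 4

4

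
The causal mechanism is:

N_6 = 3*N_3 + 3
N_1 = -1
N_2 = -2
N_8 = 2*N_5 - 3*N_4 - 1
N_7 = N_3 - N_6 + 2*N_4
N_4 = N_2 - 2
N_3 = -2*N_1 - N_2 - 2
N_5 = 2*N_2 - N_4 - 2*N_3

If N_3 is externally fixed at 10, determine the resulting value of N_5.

-20

do(N_3=10) replaces the equation N_3 = -2*N_1 - N_2 - 2 with the constant N_3 = 10.
N_4 = N_2 - 2  [with N_2=-2]  = -4
N_5 = 2*N_2 - N_4 - 2*N_3  [with N_2=-2, N_4=-4, N_3=10]  = -20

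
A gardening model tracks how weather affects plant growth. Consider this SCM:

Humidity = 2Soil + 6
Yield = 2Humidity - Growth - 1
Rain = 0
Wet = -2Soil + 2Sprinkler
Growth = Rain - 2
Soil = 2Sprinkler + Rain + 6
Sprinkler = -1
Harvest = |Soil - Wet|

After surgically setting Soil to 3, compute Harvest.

The intervention breaks the incoming arrows to Soil: Soil = 2Sprinkler + Rain + 6 no longer applies, and Soil = 3.
Wet = -2Soil + 2Sprinkler  [with Soil=3, Sprinkler=-1]  = -8
Harvest = |Soil - Wet|  [with Soil=3, Wet=-8]  = 11

11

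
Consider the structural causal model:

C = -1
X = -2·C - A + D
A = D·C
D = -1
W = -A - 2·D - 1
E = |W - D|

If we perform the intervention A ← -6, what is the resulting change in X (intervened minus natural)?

7

The intervention breaks the incoming arrows to A: A = D·C no longer applies, and A = -6.
X = -2·C - A + D  [with C=-1, A=-6, D=-1]  = 7
Without intervention: A = D·C  [with D=-1, C=-1]  = 1; X = -2·C - A + D  [with C=-1, A=1, D=-1]  = 0.
Change = 7 − 0 = 7.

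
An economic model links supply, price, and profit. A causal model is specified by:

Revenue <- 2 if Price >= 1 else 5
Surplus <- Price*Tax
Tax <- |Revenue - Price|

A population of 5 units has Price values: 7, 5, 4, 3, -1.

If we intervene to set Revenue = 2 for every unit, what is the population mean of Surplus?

11.6

Every unit gets Revenue=2 under the intervention. Surplus values become 35, 15, 8, 3, -3; E[Surplus|do(Revenue=2)] = 11.6.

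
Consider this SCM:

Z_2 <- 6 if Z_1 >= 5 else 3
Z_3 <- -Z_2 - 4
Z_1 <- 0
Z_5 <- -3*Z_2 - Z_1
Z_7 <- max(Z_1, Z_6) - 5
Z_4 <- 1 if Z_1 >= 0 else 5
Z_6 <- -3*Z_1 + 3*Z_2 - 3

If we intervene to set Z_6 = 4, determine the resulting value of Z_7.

Intervening sets Z_6 = 4 and removes its equation (Z_6 <- -3*Z_1 + 3*Z_2 - 3).
Z_7 = max(Z_1, Z_6) - 5  [with Z_1=0, Z_6=4]  = -1

-1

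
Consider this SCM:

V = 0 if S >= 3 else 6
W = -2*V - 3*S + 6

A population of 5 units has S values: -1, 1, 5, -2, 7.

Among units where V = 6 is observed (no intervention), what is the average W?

Conditioning on V=6 selects the 3 unit(s) with S ∈ {-1, 1, -2}. Their W values: -3, -9, 0. Mean = -4.

-4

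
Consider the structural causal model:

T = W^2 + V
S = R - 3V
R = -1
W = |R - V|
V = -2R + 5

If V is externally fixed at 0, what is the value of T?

1

do(V=0) replaces the equation V = -2R + 5 with the constant V = 0.
W = |R - V|  [with R=-1, V=0]  = 1
T = W^2 + V  [with W=1, V=0]  = 1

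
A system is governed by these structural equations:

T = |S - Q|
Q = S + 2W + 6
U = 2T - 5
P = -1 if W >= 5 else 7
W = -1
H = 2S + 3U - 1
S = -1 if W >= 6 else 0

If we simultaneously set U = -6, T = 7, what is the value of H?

Setting U = -6, T = 7 by intervention discards those variables' equations.
S = -1 if W >= 6 else 0  [with W=-1]  = 0
H = 2S + 3U - 1  [with S=0, U=-6]  = -19

-19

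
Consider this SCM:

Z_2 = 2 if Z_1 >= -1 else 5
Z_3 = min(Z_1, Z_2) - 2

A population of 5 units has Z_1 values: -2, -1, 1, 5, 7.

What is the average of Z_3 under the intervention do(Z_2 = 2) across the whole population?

Every unit gets Z_2=2 under the intervention. Z_3 values become -4, -3, -1, 0, 0; E[Z_3|do(Z_2=2)] = -1.6.

-1.6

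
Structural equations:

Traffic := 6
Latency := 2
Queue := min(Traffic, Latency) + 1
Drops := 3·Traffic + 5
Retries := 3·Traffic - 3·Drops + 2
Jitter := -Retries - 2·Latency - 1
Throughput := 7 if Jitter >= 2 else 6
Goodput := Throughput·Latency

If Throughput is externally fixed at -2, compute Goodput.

-4

do(Throughput=-2) replaces the equation Throughput := 7 if Jitter >= 2 else 6 with the constant Throughput = -2.
Goodput = Throughput·Latency  [with Throughput=-2, Latency=2]  = -4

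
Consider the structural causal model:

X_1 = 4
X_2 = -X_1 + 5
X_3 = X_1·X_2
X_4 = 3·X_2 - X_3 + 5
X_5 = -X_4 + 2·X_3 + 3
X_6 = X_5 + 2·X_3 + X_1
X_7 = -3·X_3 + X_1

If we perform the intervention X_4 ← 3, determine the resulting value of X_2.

The intervention breaks the incoming arrows to X_4: X_4 = 3·X_2 - X_3 + 5 no longer applies, and X_4 = 3.
Since X_2 is not a descendant of the intervened variable, it is unaffected.
X_2 = -X_1 + 5  [with X_1=4]  = 1

1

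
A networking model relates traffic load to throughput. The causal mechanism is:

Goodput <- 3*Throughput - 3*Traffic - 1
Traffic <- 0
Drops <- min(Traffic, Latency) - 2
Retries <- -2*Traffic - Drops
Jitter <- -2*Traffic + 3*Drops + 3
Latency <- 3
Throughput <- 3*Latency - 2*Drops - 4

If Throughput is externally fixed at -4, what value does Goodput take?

-13

Intervening sets Throughput = -4 and removes its equation (Throughput <- 3*Latency - 2*Drops - 4).
Goodput = 3*Throughput - 3*Traffic - 1  [with Throughput=-4, Traffic=0]  = -13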